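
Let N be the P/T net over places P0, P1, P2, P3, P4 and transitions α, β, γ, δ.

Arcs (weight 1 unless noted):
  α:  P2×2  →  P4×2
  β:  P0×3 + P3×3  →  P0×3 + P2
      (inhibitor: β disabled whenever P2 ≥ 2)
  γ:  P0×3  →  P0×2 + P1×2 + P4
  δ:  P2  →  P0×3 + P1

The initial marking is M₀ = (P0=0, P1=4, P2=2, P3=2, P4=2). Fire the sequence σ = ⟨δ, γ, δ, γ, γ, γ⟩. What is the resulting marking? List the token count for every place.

step 1: fire δ:  (P0=0, P1=4, P2=2, P3=2, P4=2) → (P0=3, P1=5, P2=1, P3=2, P4=2)
step 2: fire γ:  (P0=3, P1=5, P2=1, P3=2, P4=2) → (P0=2, P1=7, P2=1, P3=2, P4=3)
step 3: fire δ:  (P0=2, P1=7, P2=1, P3=2, P4=3) → (P0=5, P1=8, P2=0, P3=2, P4=3)
step 4: fire γ:  (P0=5, P1=8, P2=0, P3=2, P4=3) → (P0=4, P1=10, P2=0, P3=2, P4=4)
step 5: fire γ:  (P0=4, P1=10, P2=0, P3=2, P4=4) → (P0=3, P1=12, P2=0, P3=2, P4=5)
step 6: fire γ:  (P0=3, P1=12, P2=0, P3=2, P4=5) → (P0=2, P1=14, P2=0, P3=2, P4=6)

(P0=2, P1=14, P2=0, P3=2, P4=6)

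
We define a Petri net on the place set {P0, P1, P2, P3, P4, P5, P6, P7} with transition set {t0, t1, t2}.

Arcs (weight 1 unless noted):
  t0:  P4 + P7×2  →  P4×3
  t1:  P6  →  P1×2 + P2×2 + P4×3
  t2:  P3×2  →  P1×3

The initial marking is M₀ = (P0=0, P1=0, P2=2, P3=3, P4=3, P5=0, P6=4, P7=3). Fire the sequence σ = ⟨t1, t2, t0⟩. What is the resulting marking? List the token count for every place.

(P0=0, P1=5, P2=4, P3=1, P4=8, P5=0, P6=3, P7=1)

step 1: fire t1:  (P0=0, P1=0, P2=2, P3=3, P4=3, P5=0, P6=4, P7=3) → (P0=0, P1=2, P2=4, P3=3, P4=6, P5=0, P6=3, P7=3)
step 2: fire t2:  (P0=0, P1=2, P2=4, P3=3, P4=6, P5=0, P6=3, P7=3) → (P0=0, P1=5, P2=4, P3=1, P4=6, P5=0, P6=3, P7=3)
step 3: fire t0:  (P0=0, P1=5, P2=4, P3=1, P4=6, P5=0, P6=3, P7=3) → (P0=0, P1=5, P2=4, P3=1, P4=8, P5=0, P6=3, P7=1)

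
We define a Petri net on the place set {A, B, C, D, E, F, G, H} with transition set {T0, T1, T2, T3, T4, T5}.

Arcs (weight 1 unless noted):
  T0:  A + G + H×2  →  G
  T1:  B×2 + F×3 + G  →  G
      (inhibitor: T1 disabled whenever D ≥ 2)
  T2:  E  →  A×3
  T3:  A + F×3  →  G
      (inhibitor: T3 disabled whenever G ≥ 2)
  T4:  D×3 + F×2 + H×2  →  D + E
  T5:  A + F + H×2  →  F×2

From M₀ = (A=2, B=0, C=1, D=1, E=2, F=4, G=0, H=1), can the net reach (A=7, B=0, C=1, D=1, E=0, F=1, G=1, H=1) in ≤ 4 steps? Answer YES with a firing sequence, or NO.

step 1: fire T2:  (A=2, B=0, C=1, D=1, E=2, F=4, G=0, H=1) → (A=5, B=0, C=1, D=1, E=1, F=4, G=0, H=1)
step 2: fire T2:  (A=5, B=0, C=1, D=1, E=1, F=4, G=0, H=1) → (A=8, B=0, C=1, D=1, E=0, F=4, G=0, H=1)
step 3: fire T3:  (A=8, B=0, C=1, D=1, E=0, F=4, G=0, H=1) → (A=7, B=0, C=1, D=1, E=0, F=1, G=1, H=1)

YES — reachable via ⟨T2, T2, T3⟩ (3 firings)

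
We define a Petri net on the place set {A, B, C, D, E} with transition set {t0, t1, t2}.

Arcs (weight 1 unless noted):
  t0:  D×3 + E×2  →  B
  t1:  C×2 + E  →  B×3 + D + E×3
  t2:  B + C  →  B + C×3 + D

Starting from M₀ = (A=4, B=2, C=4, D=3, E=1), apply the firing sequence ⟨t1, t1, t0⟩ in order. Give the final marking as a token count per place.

(A=4, B=9, C=0, D=2, E=3)

step 1: fire t1:  (A=4, B=2, C=4, D=3, E=1) → (A=4, B=5, C=2, D=4, E=3)
step 2: fire t1:  (A=4, B=5, C=2, D=4, E=3) → (A=4, B=8, C=0, D=5, E=5)
step 3: fire t0:  (A=4, B=8, C=0, D=5, E=5) → (A=4, B=9, C=0, D=2, E=3)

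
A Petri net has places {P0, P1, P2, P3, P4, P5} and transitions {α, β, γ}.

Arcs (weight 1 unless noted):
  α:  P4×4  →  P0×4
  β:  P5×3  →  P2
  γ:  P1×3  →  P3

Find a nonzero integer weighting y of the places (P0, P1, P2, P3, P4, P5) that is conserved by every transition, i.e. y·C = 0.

Incidence matrix C (rows=places, cols=transitions):
        α    β    γ
   P0   4    0    0
   P1   0    0   -3
   P2   0    1    0
   P3   0    0    1
   P4  -4    0    0
   P5   0   -3    0

Candidate y = [0, 1, 0, 3, 0, 0]; check y·C column-wise:
  col α: 0·4 + 1·0 + 3·0 + 0·-4 = 0
  col β: 1·0 + 0·1 + 3·0 + 0·-3 = 0
  col γ: 1·-3 + 3·1 = 0

y = (P0:0, P1:1, P2:0, P3:3, P4:0, P5:0)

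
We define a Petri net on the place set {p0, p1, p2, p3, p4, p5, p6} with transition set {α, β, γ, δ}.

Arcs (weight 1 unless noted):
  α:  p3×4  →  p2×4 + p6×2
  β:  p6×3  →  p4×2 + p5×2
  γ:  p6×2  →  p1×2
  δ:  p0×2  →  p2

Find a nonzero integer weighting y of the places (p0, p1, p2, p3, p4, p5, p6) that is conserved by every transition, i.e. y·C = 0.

y = (p0:1, p1:0, p2:2, p3:2, p4:0, p5:0, p6:0)

Incidence matrix C (rows=places, cols=transitions):
        α    β    γ    δ
   p0   0    0    0   -2
   p1   0    0    2    0
   p2   4    0    0    1
   p3  -4    0    0    0
   p4   0    2    0    0
   p5   0    2    0    0
   p6   2   -3   -2    0

Candidate y = [1, 0, 2, 2, 0, 0, 0]; check y·C column-wise:
  col α: 1·0 + 2·4 + 2·-4 + 0·2 = 0
  col β: 1·0 + 2·0 + 2·0 + 0·2 + 0·2 + 0·-3 = 0
  col γ: 1·0 + 0·2 + 2·0 + 2·0 + 0·-2 = 0
  col δ: 1·-2 + 2·1 + 2·0 = 0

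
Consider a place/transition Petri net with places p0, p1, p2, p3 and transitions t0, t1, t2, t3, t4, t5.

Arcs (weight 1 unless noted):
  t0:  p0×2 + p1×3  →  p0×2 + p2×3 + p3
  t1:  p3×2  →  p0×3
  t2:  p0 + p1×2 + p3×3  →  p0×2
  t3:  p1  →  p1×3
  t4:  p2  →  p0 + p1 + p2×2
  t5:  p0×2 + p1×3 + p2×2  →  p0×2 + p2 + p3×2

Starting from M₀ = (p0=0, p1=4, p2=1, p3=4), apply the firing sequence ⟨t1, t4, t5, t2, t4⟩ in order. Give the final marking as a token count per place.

(p0=6, p1=1, p2=2, p3=1)

step 1: fire t1:  (p0=0, p1=4, p2=1, p3=4) → (p0=3, p1=4, p2=1, p3=2)
step 2: fire t4:  (p0=3, p1=4, p2=1, p3=2) → (p0=4, p1=5, p2=2, p3=2)
step 3: fire t5:  (p0=4, p1=5, p2=2, p3=2) → (p0=4, p1=2, p2=1, p3=4)
step 4: fire t2:  (p0=4, p1=2, p2=1, p3=4) → (p0=5, p1=0, p2=1, p3=1)
step 5: fire t4:  (p0=5, p1=0, p2=1, p3=1) → (p0=6, p1=1, p2=2, p3=1)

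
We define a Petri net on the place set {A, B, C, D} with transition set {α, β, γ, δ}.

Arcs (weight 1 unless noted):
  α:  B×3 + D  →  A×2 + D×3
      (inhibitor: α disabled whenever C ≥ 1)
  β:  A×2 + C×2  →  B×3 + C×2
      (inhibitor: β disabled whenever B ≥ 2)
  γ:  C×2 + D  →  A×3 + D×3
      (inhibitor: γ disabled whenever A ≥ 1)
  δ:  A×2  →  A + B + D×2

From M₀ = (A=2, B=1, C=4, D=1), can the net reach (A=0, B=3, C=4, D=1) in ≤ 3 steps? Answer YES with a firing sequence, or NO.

depth 0: 1 marking
depth 1: 3 markings reached so far
depth 2: 4 markings reached so far
depth 3: 5 markings reached so far
target is not among the 5 markings reachable within 3 steps

NO — not reachable within 3 firings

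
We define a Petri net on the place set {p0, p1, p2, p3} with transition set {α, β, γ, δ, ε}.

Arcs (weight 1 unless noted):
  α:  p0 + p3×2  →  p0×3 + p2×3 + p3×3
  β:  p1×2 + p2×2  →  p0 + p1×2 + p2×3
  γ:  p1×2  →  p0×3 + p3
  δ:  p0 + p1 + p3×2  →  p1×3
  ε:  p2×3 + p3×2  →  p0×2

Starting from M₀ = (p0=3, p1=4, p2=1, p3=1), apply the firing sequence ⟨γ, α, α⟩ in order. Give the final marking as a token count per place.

step 1: fire γ:  (p0=3, p1=4, p2=1, p3=1) → (p0=6, p1=2, p2=1, p3=2)
step 2: fire α:  (p0=6, p1=2, p2=1, p3=2) → (p0=8, p1=2, p2=4, p3=3)
step 3: fire α:  (p0=8, p1=2, p2=4, p3=3) → (p0=10, p1=2, p2=7, p3=4)

(p0=10, p1=2, p2=7, p3=4)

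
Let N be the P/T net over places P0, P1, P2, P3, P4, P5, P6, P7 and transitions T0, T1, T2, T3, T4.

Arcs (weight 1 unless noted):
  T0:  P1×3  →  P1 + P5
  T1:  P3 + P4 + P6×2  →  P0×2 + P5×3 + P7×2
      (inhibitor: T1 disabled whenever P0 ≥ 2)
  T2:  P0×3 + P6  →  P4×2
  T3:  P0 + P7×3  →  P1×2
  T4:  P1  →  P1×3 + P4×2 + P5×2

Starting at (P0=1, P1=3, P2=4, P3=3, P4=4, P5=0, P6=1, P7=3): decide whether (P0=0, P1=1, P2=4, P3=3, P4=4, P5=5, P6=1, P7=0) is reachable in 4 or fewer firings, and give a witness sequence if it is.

depth 0: 1 marking
depth 1: 4 markings reached so far
depth 2: 8 markings reached so far
depth 3: 14 markings reached so far
depth 4: 20 markings reached so far
target is not among the 20 markings reachable within 4 steps

NO — not reachable within 4 firings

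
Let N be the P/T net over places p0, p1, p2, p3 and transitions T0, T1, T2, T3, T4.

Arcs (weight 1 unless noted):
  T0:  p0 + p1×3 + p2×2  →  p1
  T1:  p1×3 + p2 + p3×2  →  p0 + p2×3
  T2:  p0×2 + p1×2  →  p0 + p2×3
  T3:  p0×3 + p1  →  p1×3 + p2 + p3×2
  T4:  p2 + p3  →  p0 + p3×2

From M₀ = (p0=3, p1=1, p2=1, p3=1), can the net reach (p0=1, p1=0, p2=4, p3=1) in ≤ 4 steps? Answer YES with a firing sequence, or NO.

step 1: fire T3:  (p0=3, p1=1, p2=1, p3=1) → (p0=0, p1=3, p2=2, p3=3)
step 2: fire T1:  (p0=0, p1=3, p2=2, p3=3) → (p0=1, p1=0, p2=4, p3=1)

YES — reachable via ⟨T3, T1⟩ (2 firings)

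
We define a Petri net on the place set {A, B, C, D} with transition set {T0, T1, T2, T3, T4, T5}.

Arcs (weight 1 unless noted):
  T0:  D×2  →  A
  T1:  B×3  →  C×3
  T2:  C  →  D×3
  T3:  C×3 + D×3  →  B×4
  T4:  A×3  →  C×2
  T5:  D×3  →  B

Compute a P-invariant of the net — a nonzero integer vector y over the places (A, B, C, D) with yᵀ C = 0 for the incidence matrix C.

Incidence matrix C (rows=places, cols=transitions):
       T0   T1   T2   T3   T4   T5
    A   1    0    0    0   -3    0
    B   0   -3    0    4    0    1
    C   0    3   -1   -3    2    0
    D  -2    0    3   -3    0   -3

Candidate y = [2, 3, 3, 1]; check y·C column-wise:
  col T0: 2·1 + 3·0 + 3·0 + 1·-2 = 0
  col T1: 2·0 + 3·-3 + 3·3 + 1·0 = 0
  col T2: 2·0 + 3·0 + 3·-1 + 1·3 = 0
  col T3: 2·0 + 3·4 + 3·-3 + 1·-3 = 0
  col T4: 2·-3 + 3·0 + 3·2 + 1·0 = 0
  col T5: 2·0 + 3·1 + 3·0 + 1·-3 = 0

y = (A:2, B:3, C:3, D:1)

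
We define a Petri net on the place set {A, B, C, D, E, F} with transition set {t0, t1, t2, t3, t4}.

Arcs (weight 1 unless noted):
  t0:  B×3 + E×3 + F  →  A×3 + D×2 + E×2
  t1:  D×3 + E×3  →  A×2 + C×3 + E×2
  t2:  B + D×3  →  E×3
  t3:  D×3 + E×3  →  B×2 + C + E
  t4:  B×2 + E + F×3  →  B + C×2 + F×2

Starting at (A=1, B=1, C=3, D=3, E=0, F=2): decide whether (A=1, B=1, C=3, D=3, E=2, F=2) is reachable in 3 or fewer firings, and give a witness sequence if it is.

NO — not reachable within 3 firings

depth 0: 1 marking
depth 1: 2 markings reached so far
depth 2: 2 markings reached so far
(frontier empty at depth 2; search complete)
target is not among the 2 markings reachable within 3 steps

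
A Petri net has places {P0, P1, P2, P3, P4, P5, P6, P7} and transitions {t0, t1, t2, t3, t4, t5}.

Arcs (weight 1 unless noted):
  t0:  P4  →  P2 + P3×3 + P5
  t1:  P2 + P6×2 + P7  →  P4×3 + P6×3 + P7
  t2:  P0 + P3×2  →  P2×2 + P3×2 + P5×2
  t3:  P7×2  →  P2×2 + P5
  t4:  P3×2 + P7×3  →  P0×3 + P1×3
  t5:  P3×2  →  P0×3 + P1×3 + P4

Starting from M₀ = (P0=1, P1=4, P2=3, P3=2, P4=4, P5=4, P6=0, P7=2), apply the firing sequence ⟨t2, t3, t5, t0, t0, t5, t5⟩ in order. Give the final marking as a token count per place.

(P0=9, P1=13, P2=9, P3=2, P4=5, P5=9, P6=0, P7=0)

step 1: fire t2:  (P0=1, P1=4, P2=3, P3=2, P4=4, P5=4, P6=0, P7=2) → (P0=0, P1=4, P2=5, P3=2, P4=4, P5=6, P6=0, P7=2)
step 2: fire t3:  (P0=0, P1=4, P2=5, P3=2, P4=4, P5=6, P6=0, P7=2) → (P0=0, P1=4, P2=7, P3=2, P4=4, P5=7, P6=0, P7=0)
step 3: fire t5:  (P0=0, P1=4, P2=7, P3=2, P4=4, P5=7, P6=0, P7=0) → (P0=3, P1=7, P2=7, P3=0, P4=5, P5=7, P6=0, P7=0)
step 4: fire t0:  (P0=3, P1=7, P2=7, P3=0, P4=5, P5=7, P6=0, P7=0) → (P0=3, P1=7, P2=8, P3=3, P4=4, P5=8, P6=0, P7=0)
step 5: fire t0:  (P0=3, P1=7, P2=8, P3=3, P4=4, P5=8, P6=0, P7=0) → (P0=3, P1=7, P2=9, P3=6, P4=3, P5=9, P6=0, P7=0)
step 6: fire t5:  (P0=3, P1=7, P2=9, P3=6, P4=3, P5=9, P6=0, P7=0) → (P0=6, P1=10, P2=9, P3=4, P4=4, P5=9, P6=0, P7=0)
step 7: fire t5:  (P0=6, P1=10, P2=9, P3=4, P4=4, P5=9, P6=0, P7=0) → (P0=9, P1=13, P2=9, P3=2, P4=5, P5=9, P6=0, P7=0)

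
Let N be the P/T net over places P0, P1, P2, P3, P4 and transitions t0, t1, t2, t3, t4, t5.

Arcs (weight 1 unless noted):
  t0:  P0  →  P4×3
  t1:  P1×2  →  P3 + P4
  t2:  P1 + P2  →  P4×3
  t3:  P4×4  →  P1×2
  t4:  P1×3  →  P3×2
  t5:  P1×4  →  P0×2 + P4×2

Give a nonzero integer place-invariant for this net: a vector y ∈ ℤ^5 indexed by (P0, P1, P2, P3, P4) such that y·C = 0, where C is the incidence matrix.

y = (P0:3, P1:2, P2:1, P3:3, P4:1)

Incidence matrix C (rows=places, cols=transitions):
       t0   t1   t2   t3   t4   t5
   P0  -1    0    0    0    0    2
   P1   0   -2   -1    2   -3   -4
   P2   0    0   -1    0    0    0
   P3   0    1    0    0    2    0
   P4   3    1    3   -4    0    2

Candidate y = [3, 2, 1, 3, 1]; check y·C column-wise:
  col t0: 3·-1 + 2·0 + 1·0 + 3·0 + 1·3 = 0
  col t1: 3·0 + 2·-2 + 1·0 + 3·1 + 1·1 = 0
  col t2: 3·0 + 2·-1 + 1·-1 + 3·0 + 1·3 = 0
  col t3: 3·0 + 2·2 + 1·0 + 3·0 + 1·-4 = 0
  col t4: 3·0 + 2·-3 + 1·0 + 3·2 + 1·0 = 0
  col t5: 3·2 + 2·-4 + 1·0 + 3·0 + 1·2 = 0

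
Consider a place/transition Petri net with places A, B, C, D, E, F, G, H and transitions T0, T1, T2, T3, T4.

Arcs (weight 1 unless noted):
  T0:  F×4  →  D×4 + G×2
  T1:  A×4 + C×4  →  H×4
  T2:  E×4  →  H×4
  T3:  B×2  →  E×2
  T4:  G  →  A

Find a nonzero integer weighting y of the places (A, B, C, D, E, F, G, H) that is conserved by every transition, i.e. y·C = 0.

Incidence matrix C (rows=places, cols=transitions):
       T0   T1   T2   T3   T4
    A   0   -4    0    0    1
    B   0    0    0   -2    0
    C   0   -4    0    0    0
    D   4    0    0    0    0
    E   0    0   -4    2    0
    F  -4    0    0    0    0
    G   2    0    0    0   -1
    H   0    4    4    0    0

Candidate y = [0, 0, 0, 1, 0, 1, 0, 0]; check y·C column-wise:
  col T0: 1·4 + 1·-4 + 0·2 = 0
  col T1: 0·-4 + 0·-4 + 1·0 + 1·0 + 0·4 = 0
  col T2: 1·0 + 0·-4 + 1·0 + 0·4 = 0
  col T3: 0·-2 + 1·0 + 0·2 + 1·0 = 0
  col T4: 0·1 + 1·0 + 1·0 + 0·-1 = 0

y = (A:0, B:0, C:0, D:1, E:0, F:1, G:0, H:0)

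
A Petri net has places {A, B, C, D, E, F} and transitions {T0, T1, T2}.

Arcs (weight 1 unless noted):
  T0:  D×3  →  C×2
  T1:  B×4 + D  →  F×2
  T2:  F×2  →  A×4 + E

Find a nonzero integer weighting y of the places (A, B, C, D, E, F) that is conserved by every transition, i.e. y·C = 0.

Incidence matrix C (rows=places, cols=transitions):
       T0   T1   T2
    A   0    0    4
    B   0   -4    0
    C   2    0    0
    D  -3   -1    0
    E   0    0    1
    F   0    2   -2

Candidate y = [0, 1, -6, -4, 0, 0]; check y·C column-wise:
  col T0: 1·0 + -6·2 + -4·-3 = 0
  col T1: 1·-4 + -6·0 + -4·-1 + 0·2 = 0
  col T2: 0·4 + 1·0 + -6·0 + -4·0 + 0·1 + 0·-2 = 0

y = (A:0, B:1, C:-6, D:-4, E:0, F:0)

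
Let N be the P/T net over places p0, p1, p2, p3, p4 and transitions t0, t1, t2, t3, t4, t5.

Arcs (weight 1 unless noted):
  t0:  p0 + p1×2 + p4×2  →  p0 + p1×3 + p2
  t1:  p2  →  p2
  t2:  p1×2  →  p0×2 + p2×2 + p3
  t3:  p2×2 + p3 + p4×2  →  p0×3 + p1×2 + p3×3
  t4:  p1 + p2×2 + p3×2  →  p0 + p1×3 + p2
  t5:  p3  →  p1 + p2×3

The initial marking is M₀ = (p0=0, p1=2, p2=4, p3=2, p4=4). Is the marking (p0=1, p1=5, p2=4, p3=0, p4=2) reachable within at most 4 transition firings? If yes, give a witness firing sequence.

YES — reachable via ⟨t4, t0⟩ (2 firings)

step 1: fire t4:  (p0=0, p1=2, p2=4, p3=2, p4=4) → (p0=1, p1=4, p2=3, p3=0, p4=4)
step 2: fire t0:  (p0=1, p1=4, p2=3, p3=0, p4=4) → (p0=1, p1=5, p2=4, p3=0, p4=2)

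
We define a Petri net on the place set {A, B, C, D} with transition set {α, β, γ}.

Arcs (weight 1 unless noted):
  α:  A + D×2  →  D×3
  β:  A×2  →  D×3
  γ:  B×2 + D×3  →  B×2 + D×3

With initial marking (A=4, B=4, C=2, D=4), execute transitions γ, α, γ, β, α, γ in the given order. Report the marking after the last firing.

step 1: fire γ:  (A=4, B=4, C=2, D=4) → (A=4, B=4, C=2, D=4)
step 2: fire α:  (A=4, B=4, C=2, D=4) → (A=3, B=4, C=2, D=5)
step 3: fire γ:  (A=3, B=4, C=2, D=5) → (A=3, B=4, C=2, D=5)
step 4: fire β:  (A=3, B=4, C=2, D=5) → (A=1, B=4, C=2, D=8)
step 5: fire α:  (A=1, B=4, C=2, D=8) → (A=0, B=4, C=2, D=9)
step 6: fire γ:  (A=0, B=4, C=2, D=9) → (A=0, B=4, C=2, D=9)

(A=0, B=4, C=2, D=9)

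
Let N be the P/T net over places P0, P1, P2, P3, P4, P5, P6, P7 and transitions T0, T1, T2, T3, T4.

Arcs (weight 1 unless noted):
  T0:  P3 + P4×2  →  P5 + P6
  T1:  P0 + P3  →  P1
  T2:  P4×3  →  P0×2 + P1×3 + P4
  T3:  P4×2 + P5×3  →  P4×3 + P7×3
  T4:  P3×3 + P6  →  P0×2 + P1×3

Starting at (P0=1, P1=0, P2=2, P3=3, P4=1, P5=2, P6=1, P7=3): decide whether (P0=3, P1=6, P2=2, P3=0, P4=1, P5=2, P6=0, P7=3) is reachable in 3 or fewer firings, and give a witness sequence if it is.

NO — not reachable within 3 firings

depth 0: 1 marking
depth 1: 3 markings reached so far
depth 2: 3 markings reached so far
(frontier empty at depth 2; search complete)
target is not among the 3 markings reachable within 3 steps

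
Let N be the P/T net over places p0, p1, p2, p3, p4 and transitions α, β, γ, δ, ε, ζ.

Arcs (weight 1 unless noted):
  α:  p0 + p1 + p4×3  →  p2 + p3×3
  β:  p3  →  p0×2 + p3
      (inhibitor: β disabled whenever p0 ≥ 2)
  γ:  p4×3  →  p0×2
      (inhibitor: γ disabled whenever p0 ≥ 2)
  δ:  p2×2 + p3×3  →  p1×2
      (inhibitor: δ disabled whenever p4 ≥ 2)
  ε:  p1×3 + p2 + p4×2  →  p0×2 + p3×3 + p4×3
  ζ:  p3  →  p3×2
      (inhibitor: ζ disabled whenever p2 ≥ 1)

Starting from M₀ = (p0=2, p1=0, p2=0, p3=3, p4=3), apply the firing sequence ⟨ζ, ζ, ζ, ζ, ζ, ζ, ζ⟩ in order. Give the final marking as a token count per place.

step 1: fire ζ:  (p0=2, p1=0, p2=0, p3=3, p4=3) → (p0=2, p1=0, p2=0, p3=4, p4=3)
step 2: fire ζ:  (p0=2, p1=0, p2=0, p3=4, p4=3) → (p0=2, p1=0, p2=0, p3=5, p4=3)
step 3: fire ζ:  (p0=2, p1=0, p2=0, p3=5, p4=3) → (p0=2, p1=0, p2=0, p3=6, p4=3)
step 4: fire ζ:  (p0=2, p1=0, p2=0, p3=6, p4=3) → (p0=2, p1=0, p2=0, p3=7, p4=3)
step 5: fire ζ:  (p0=2, p1=0, p2=0, p3=7, p4=3) → (p0=2, p1=0, p2=0, p3=8, p4=3)
step 6: fire ζ:  (p0=2, p1=0, p2=0, p3=8, p4=3) → (p0=2, p1=0, p2=0, p3=9, p4=3)
step 7: fire ζ:  (p0=2, p1=0, p2=0, p3=9, p4=3) → (p0=2, p1=0, p2=0, p3=10, p4=3)

(p0=2, p1=0, p2=0, p3=10, p4=3)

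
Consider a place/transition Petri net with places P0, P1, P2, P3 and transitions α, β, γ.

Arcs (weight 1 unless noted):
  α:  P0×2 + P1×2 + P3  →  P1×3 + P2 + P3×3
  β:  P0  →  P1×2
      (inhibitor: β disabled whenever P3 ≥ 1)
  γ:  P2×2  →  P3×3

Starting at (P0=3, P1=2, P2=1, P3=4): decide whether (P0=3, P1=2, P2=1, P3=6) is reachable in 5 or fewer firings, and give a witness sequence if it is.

NO — not reachable within 5 firings

depth 0: 1 marking
depth 1: 2 markings reached so far
depth 2: 3 markings reached so far
depth 3: 3 markings reached so far
(frontier empty at depth 3; search complete)
target is not among the 3 markings reachable within 5 steps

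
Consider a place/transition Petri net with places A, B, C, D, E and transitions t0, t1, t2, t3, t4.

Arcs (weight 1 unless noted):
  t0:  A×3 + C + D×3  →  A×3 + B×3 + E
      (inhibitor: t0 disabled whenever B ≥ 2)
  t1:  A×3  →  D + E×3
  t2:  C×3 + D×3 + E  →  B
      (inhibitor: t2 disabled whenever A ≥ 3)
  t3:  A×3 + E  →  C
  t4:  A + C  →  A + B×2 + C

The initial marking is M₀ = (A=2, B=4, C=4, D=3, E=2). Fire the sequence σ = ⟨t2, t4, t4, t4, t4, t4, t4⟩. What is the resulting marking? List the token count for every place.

step 1: fire t2:  (A=2, B=4, C=4, D=3, E=2) → (A=2, B=5, C=1, D=0, E=1)
step 2: fire t4:  (A=2, B=5, C=1, D=0, E=1) → (A=2, B=7, C=1, D=0, E=1)
step 3: fire t4:  (A=2, B=7, C=1, D=0, E=1) → (A=2, B=9, C=1, D=0, E=1)
step 4: fire t4:  (A=2, B=9, C=1, D=0, E=1) → (A=2, B=11, C=1, D=0, E=1)
step 5: fire t4:  (A=2, B=11, C=1, D=0, E=1) → (A=2, B=13, C=1, D=0, E=1)
step 6: fire t4:  (A=2, B=13, C=1, D=0, E=1) → (A=2, B=15, C=1, D=0, E=1)
step 7: fire t4:  (A=2, B=15, C=1, D=0, E=1) → (A=2, B=17, C=1, D=0, E=1)

(A=2, B=17, C=1, D=0, E=1)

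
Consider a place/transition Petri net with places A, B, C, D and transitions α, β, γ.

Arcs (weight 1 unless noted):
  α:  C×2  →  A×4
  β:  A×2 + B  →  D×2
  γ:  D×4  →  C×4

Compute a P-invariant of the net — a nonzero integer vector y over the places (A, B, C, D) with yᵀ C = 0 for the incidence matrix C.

Incidence matrix C (rows=places, cols=transitions):
        α    β    γ
    A   4   -2    0
    B   0   -1    0
    C  -2    0    4
    D   0    2   -4

Candidate y = [1, 2, 2, 2]; check y·C column-wise:
  col α: 1·4 + 2·0 + 2·-2 + 2·0 = 0
  col β: 1·-2 + 2·-1 + 2·0 + 2·2 = 0
  col γ: 1·0 + 2·0 + 2·4 + 2·-4 = 0

y = (A:1, B:2, C:2, D:2)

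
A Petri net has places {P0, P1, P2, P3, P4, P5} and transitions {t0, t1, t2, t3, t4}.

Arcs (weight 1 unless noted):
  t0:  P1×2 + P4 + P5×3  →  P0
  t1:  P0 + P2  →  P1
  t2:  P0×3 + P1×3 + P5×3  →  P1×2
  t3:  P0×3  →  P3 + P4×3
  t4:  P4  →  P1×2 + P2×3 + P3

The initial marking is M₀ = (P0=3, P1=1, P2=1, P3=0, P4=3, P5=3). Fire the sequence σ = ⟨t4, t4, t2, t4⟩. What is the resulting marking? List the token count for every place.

(P0=0, P1=6, P2=10, P3=3, P4=0, P5=0)

step 1: fire t4:  (P0=3, P1=1, P2=1, P3=0, P4=3, P5=3) → (P0=3, P1=3, P2=4, P3=1, P4=2, P5=3)
step 2: fire t4:  (P0=3, P1=3, P2=4, P3=1, P4=2, P5=3) → (P0=3, P1=5, P2=7, P3=2, P4=1, P5=3)
step 3: fire t2:  (P0=3, P1=5, P2=7, P3=2, P4=1, P5=3) → (P0=0, P1=4, P2=7, P3=2, P4=1, P5=0)
step 4: fire t4:  (P0=0, P1=4, P2=7, P3=2, P4=1, P5=0) → (P0=0, P1=6, P2=10, P3=3, P4=0, P5=0)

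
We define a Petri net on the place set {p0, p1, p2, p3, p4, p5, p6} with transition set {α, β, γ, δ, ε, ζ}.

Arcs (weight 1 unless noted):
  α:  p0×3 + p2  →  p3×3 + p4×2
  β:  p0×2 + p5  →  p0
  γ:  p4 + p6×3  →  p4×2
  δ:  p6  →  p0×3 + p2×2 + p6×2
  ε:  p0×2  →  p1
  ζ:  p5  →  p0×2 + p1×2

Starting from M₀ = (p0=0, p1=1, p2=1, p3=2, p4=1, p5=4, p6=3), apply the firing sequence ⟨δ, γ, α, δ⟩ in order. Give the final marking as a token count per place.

step 1: fire δ:  (p0=0, p1=1, p2=1, p3=2, p4=1, p5=4, p6=3) → (p0=3, p1=1, p2=3, p3=2, p4=1, p5=4, p6=4)
step 2: fire γ:  (p0=3, p1=1, p2=3, p3=2, p4=1, p5=4, p6=4) → (p0=3, p1=1, p2=3, p3=2, p4=2, p5=4, p6=1)
step 3: fire α:  (p0=3, p1=1, p2=3, p3=2, p4=2, p5=4, p6=1) → (p0=0, p1=1, p2=2, p3=5, p4=4, p5=4, p6=1)
step 4: fire δ:  (p0=0, p1=1, p2=2, p3=5, p4=4, p5=4, p6=1) → (p0=3, p1=1, p2=4, p3=5, p4=4, p5=4, p6=2)

(p0=3, p1=1, p2=4, p3=5, p4=4, p5=4, p6=2)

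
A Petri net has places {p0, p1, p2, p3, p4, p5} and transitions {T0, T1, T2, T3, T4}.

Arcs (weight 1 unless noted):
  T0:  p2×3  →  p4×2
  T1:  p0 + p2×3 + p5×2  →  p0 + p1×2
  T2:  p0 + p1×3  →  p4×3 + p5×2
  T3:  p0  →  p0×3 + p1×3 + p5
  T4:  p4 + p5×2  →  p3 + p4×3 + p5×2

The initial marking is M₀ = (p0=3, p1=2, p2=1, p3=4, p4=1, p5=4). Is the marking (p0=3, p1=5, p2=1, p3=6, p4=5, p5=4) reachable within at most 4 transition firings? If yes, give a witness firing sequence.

NO — not reachable within 4 firings

depth 0: 1 marking
depth 1: 3 markings reached so far
depth 2: 7 markings reached so far
depth 3: 13 markings reached so far
depth 4: 22 markings reached so far
target is not among the 22 markings reachable within 4 steps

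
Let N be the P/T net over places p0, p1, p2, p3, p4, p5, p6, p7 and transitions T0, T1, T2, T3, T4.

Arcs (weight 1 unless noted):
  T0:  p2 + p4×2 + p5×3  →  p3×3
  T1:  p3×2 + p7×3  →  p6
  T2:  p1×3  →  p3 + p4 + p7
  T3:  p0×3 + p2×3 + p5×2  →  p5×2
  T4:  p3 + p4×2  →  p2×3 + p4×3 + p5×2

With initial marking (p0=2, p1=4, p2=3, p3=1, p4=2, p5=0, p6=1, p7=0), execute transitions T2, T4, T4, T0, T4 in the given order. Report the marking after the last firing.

step 1: fire T2:  (p0=2, p1=4, p2=3, p3=1, p4=2, p5=0, p6=1, p7=0) → (p0=2, p1=1, p2=3, p3=2, p4=3, p5=0, p6=1, p7=1)
step 2: fire T4:  (p0=2, p1=1, p2=3, p3=2, p4=3, p5=0, p6=1, p7=1) → (p0=2, p1=1, p2=6, p3=1, p4=4, p5=2, p6=1, p7=1)
step 3: fire T4:  (p0=2, p1=1, p2=6, p3=1, p4=4, p5=2, p6=1, p7=1) → (p0=2, p1=1, p2=9, p3=0, p4=5, p5=4, p6=1, p7=1)
step 4: fire T0:  (p0=2, p1=1, p2=9, p3=0, p4=5, p5=4, p6=1, p7=1) → (p0=2, p1=1, p2=8, p3=3, p4=3, p5=1, p6=1, p7=1)
step 5: fire T4:  (p0=2, p1=1, p2=8, p3=3, p4=3, p5=1, p6=1, p7=1) → (p0=2, p1=1, p2=11, p3=2, p4=4, p5=3, p6=1, p7=1)

(p0=2, p1=1, p2=11, p3=2, p4=4, p5=3, p6=1, p7=1)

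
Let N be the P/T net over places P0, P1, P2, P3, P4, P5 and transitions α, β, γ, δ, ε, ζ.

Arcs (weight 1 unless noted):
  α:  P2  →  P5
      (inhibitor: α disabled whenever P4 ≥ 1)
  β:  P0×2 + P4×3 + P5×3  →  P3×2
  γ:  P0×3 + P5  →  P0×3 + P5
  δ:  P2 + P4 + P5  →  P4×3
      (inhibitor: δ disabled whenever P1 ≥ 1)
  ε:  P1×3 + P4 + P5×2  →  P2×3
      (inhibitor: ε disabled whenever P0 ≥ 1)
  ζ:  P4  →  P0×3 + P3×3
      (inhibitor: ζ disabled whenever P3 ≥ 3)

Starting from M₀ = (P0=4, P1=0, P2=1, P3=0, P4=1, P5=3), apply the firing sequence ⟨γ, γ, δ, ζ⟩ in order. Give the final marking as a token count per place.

step 1: fire γ:  (P0=4, P1=0, P2=1, P3=0, P4=1, P5=3) → (P0=4, P1=0, P2=1, P3=0, P4=1, P5=3)
step 2: fire γ:  (P0=4, P1=0, P2=1, P3=0, P4=1, P5=3) → (P0=4, P1=0, P2=1, P3=0, P4=1, P5=3)
step 3: fire δ:  (P0=4, P1=0, P2=1, P3=0, P4=1, P5=3) → (P0=4, P1=0, P2=0, P3=0, P4=3, P5=2)
step 4: fire ζ:  (P0=4, P1=0, P2=0, P3=0, P4=3, P5=2) → (P0=7, P1=0, P2=0, P3=3, P4=2, P5=2)

(P0=7, P1=0, P2=0, P3=3, P4=2, P5=2)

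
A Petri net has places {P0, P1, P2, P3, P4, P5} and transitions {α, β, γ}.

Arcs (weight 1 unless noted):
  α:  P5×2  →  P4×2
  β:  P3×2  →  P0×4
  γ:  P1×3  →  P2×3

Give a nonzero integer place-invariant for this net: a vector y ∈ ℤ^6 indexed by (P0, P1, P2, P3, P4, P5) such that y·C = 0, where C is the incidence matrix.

Incidence matrix C (rows=places, cols=transitions):
        α    β    γ
   P0   0    4    0
   P1   0    0   -3
   P2   0    0    3
   P3   0   -2    0
   P4   2    0    0
   P5  -2    0    0

Candidate y = [0, 1, 1, 0, 0, 0]; check y·C column-wise:
  col α: 1·0 + 1·0 + 0·2 + 0·-2 = 0
  col β: 0·4 + 1·0 + 1·0 + 0·-2 = 0
  col γ: 1·-3 + 1·3 = 0

y = (P0:0, P1:1, P2:1, P3:0, P4:0, P5:0)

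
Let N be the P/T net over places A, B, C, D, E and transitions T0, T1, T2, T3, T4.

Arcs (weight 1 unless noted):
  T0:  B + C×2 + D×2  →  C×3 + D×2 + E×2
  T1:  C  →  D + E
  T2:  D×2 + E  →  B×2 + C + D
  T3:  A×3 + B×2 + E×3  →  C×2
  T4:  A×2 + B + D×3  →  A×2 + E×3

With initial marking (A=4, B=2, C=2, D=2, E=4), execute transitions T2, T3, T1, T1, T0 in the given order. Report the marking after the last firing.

(A=1, B=1, C=4, D=3, E=4)

step 1: fire T2:  (A=4, B=2, C=2, D=2, E=4) → (A=4, B=4, C=3, D=1, E=3)
step 2: fire T3:  (A=4, B=4, C=3, D=1, E=3) → (A=1, B=2, C=5, D=1, E=0)
step 3: fire T1:  (A=1, B=2, C=5, D=1, E=0) → (A=1, B=2, C=4, D=2, E=1)
step 4: fire T1:  (A=1, B=2, C=4, D=2, E=1) → (A=1, B=2, C=3, D=3, E=2)
step 5: fire T0:  (A=1, B=2, C=3, D=3, E=2) → (A=1, B=1, C=4, D=3, E=4)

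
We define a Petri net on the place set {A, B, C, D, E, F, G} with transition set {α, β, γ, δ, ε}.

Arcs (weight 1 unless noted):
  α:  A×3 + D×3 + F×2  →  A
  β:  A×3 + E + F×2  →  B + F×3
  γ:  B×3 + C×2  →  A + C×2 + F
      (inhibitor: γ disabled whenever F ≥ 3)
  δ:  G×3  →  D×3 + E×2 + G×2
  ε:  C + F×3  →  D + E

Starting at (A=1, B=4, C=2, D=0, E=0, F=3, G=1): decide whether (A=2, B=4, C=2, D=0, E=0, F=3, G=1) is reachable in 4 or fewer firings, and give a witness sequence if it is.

depth 0: 1 marking
depth 1: 2 markings reached so far
depth 2: 2 markings reached so far
(frontier empty at depth 2; search complete)
target is not among the 2 markings reachable within 4 steps

NO — not reachable within 4 firings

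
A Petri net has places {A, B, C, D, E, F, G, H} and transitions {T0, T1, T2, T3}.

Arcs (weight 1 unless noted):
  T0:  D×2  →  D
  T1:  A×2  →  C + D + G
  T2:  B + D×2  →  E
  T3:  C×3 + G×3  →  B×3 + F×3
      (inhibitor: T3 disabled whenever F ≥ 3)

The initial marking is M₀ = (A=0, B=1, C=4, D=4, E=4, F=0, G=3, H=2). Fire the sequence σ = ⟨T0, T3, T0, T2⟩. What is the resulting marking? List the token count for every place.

step 1: fire T0:  (A=0, B=1, C=4, D=4, E=4, F=0, G=3, H=2) → (A=0, B=1, C=4, D=3, E=4, F=0, G=3, H=2)
step 2: fire T3:  (A=0, B=1, C=4, D=3, E=4, F=0, G=3, H=2) → (A=0, B=4, C=1, D=3, E=4, F=3, G=0, H=2)
step 3: fire T0:  (A=0, B=4, C=1, D=3, E=4, F=3, G=0, H=2) → (A=0, B=4, C=1, D=2, E=4, F=3, G=0, H=2)
step 4: fire T2:  (A=0, B=4, C=1, D=2, E=4, F=3, G=0, H=2) → (A=0, B=3, C=1, D=0, E=5, F=3, G=0, H=2)

(A=0, B=3, C=1, D=0, E=5, F=3, G=0, H=2)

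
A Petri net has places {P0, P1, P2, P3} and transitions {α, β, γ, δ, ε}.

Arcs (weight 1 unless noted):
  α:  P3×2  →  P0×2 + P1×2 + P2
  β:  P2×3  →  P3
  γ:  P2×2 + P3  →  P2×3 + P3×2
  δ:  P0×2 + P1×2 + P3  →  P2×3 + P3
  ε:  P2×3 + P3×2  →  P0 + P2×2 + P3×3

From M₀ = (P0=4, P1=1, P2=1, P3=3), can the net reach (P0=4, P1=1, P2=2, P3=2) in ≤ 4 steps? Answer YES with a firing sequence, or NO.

YES — reachable via ⟨α, δ, β⟩ (3 firings)

step 1: fire α:  (P0=4, P1=1, P2=1, P3=3) → (P0=6, P1=3, P2=2, P3=1)
step 2: fire δ:  (P0=6, P1=3, P2=2, P3=1) → (P0=4, P1=1, P2=5, P3=1)
step 3: fire β:  (P0=4, P1=1, P2=5, P3=1) → (P0=4, P1=1, P2=2, P3=2)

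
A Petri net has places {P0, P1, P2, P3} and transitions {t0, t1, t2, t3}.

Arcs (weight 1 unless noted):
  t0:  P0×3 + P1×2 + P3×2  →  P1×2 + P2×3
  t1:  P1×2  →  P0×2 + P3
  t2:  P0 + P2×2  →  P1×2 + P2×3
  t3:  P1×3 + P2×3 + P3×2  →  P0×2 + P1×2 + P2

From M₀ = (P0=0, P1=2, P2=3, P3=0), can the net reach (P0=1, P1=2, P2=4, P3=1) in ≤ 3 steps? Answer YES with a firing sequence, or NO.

YES — reachable via ⟨t1, t2⟩ (2 firings)

step 1: fire t1:  (P0=0, P1=2, P2=3, P3=0) → (P0=2, P1=0, P2=3, P3=1)
step 2: fire t2:  (P0=2, P1=0, P2=3, P3=1) → (P0=1, P1=2, P2=4, P3=1)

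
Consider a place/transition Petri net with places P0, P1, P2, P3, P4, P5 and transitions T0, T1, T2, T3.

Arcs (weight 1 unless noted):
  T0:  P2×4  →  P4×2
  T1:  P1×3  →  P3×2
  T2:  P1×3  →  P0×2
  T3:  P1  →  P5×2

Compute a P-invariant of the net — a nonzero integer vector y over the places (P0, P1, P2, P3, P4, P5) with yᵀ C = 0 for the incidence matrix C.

y = (P0:0, P1:0, P2:1, P3:0, P4:2, P5:0)

Incidence matrix C (rows=places, cols=transitions):
       T0   T1   T2   T3
   P0   0    0    2    0
   P1   0   -3   -3   -1
   P2  -4    0    0    0
   P3   0    2    0    0
   P4   2    0    0    0
   P5   0    0    0    2

Candidate y = [0, 0, 1, 0, 2, 0]; check y·C column-wise:
  col T0: 1·-4 + 2·2 = 0
  col T1: 0·-3 + 1·0 + 0·2 + 2·0 = 0
  col T2: 0·2 + 0·-3 + 1·0 + 2·0 = 0
  col T3: 0·-1 + 1·0 + 2·0 + 0·2 = 0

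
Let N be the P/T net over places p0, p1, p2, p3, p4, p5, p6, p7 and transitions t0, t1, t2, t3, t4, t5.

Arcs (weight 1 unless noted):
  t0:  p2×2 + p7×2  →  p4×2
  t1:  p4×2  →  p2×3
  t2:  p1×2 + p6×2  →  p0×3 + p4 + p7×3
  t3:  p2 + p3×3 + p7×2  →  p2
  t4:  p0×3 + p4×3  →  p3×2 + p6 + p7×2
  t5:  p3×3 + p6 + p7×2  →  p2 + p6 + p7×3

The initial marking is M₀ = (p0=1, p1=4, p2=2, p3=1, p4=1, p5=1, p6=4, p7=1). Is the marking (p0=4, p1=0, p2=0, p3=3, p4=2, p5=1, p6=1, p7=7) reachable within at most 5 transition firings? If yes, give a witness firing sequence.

step 1: fire t2:  (p0=1, p1=4, p2=2, p3=1, p4=1, p5=1, p6=4, p7=1) → (p0=4, p1=2, p2=2, p3=1, p4=2, p5=1, p6=2, p7=4)
step 2: fire t0:  (p0=4, p1=2, p2=2, p3=1, p4=2, p5=1, p6=2, p7=4) → (p0=4, p1=2, p2=0, p3=1, p4=4, p5=1, p6=2, p7=2)
step 3: fire t2:  (p0=4, p1=2, p2=0, p3=1, p4=4, p5=1, p6=2, p7=2) → (p0=7, p1=0, p2=0, p3=1, p4=5, p5=1, p6=0, p7=5)
step 4: fire t4:  (p0=7, p1=0, p2=0, p3=1, p4=5, p5=1, p6=0, p7=5) → (p0=4, p1=0, p2=0, p3=3, p4=2, p5=1, p6=1, p7=7)

YES — reachable via ⟨t2, t0, t2, t4⟩ (4 firings)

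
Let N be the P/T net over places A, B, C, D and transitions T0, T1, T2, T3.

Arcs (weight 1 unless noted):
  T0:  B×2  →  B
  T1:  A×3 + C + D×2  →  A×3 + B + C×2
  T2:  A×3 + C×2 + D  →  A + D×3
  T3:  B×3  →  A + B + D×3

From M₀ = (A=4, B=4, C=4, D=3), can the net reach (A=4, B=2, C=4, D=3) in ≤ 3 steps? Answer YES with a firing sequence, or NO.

step 1: fire T0:  (A=4, B=4, C=4, D=3) → (A=4, B=3, C=4, D=3)
step 2: fire T0:  (A=4, B=3, C=4, D=3) → (A=4, B=2, C=4, D=3)

YES — reachable via ⟨T0, T0⟩ (2 firings)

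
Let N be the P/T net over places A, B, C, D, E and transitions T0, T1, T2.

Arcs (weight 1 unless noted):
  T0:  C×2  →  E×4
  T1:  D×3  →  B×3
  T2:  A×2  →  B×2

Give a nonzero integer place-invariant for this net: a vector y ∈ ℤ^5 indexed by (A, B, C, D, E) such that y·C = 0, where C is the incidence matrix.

y = (A:1, B:1, C:0, D:1, E:0)

Incidence matrix C (rows=places, cols=transitions):
       T0   T1   T2
    A   0    0   -2
    B   0    3    2
    C  -2    0    0
    D   0   -3    0
    E   4    0    0

Candidate y = [1, 1, 0, 1, 0]; check y·C column-wise:
  col T0: 1·0 + 1·0 + 0·-2 + 1·0 + 0·4 = 0
  col T1: 1·0 + 1·3 + 1·-3 = 0
  col T2: 1·-2 + 1·2 + 1·0 = 0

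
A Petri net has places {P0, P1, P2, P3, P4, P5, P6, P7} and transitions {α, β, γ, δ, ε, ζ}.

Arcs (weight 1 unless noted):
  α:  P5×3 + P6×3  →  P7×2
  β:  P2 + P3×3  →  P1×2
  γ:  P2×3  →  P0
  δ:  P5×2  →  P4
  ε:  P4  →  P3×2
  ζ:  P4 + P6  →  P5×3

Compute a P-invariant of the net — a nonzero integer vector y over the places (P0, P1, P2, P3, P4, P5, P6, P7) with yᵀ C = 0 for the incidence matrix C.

y = (P0:6, P1:1, P2:2, P3:0, P4:0, P5:0, P6:0, P7:0)

Incidence matrix C (rows=places, cols=transitions):
        α    β    γ    δ    ε    ζ
   P0   0    0    1    0    0    0
   P1   0    2    0    0    0    0
   P2   0   -1   -3    0    0    0
   P3   0   -3    0    0    2    0
   P4   0    0    0    1   -1   -1
   P5  -3    0    0   -2    0    3
   P6  -3    0    0    0    0   -1
   P7   2    0    0    0    0    0

Candidate y = [6, 1, 2, 0, 0, 0, 0, 0]; check y·C column-wise:
  col α: 6·0 + 1·0 + 2·0 + 0·-3 + 0·-3 + 0·2 = 0
  col β: 6·0 + 1·2 + 2·-1 + 0·-3 = 0
  col γ: 6·1 + 1·0 + 2·-3 = 0
  col δ: 6·0 + 1·0 + 2·0 + 0·1 + 0·-2 = 0
  col ε: 6·0 + 1·0 + 2·0 + 0·2 + 0·-1 = 0
  col ζ: 6·0 + 1·0 + 2·0 + 0·-1 + 0·3 + 0·-1 = 0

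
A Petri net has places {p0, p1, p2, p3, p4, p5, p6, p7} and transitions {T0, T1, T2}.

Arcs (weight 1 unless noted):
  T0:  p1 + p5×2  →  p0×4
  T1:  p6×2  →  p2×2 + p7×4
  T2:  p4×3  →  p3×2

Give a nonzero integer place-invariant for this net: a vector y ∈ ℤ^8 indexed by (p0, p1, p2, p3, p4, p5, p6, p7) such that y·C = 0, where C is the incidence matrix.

Incidence matrix C (rows=places, cols=transitions):
       T0   T1   T2
   p0   4    0    0
   p1  -1    0    0
   p2   0    2    0
   p3   0    0    2
   p4   0    0   -3
   p5  -2    0    0
   p6   0   -2    0
   p7   0    4    0

Candidate y = [1, 4, 0, 0, 0, 0, 0, 0]; check y·C column-wise:
  col T0: 1·4 + 4·-1 + 0·-2 = 0
  col T1: 1·0 + 4·0 + 0·2 + 0·-2 + 0·4 = 0
  col T2: 1·0 + 4·0 + 0·2 + 0·-3 = 0

y = (p0:1, p1:4, p2:0, p3:0, p4:0, p5:0, p6:0, p7:0)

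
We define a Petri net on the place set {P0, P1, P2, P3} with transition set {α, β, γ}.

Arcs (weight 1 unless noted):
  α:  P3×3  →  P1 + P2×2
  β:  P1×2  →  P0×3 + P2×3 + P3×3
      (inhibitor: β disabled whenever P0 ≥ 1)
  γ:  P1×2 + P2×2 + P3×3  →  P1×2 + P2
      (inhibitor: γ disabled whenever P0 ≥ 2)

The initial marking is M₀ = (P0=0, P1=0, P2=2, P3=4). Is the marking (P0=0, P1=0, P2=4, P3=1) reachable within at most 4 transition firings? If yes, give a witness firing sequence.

NO — not reachable within 4 firings

depth 0: 1 marking
depth 1: 2 markings reached so far
depth 2: 2 markings reached so far
(frontier empty at depth 2; search complete)
target is not among the 2 markings reachable within 4 steps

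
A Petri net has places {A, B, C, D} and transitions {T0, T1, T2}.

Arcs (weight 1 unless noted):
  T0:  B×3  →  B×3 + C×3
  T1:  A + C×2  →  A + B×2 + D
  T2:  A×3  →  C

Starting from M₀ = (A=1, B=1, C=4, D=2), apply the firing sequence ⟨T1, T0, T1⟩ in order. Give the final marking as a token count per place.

step 1: fire T1:  (A=1, B=1, C=4, D=2) → (A=1, B=3, C=2, D=3)
step 2: fire T0:  (A=1, B=3, C=2, D=3) → (A=1, B=3, C=5, D=3)
step 3: fire T1:  (A=1, B=3, C=5, D=3) → (A=1, B=5, C=3, D=4)

(A=1, B=5, C=3, D=4)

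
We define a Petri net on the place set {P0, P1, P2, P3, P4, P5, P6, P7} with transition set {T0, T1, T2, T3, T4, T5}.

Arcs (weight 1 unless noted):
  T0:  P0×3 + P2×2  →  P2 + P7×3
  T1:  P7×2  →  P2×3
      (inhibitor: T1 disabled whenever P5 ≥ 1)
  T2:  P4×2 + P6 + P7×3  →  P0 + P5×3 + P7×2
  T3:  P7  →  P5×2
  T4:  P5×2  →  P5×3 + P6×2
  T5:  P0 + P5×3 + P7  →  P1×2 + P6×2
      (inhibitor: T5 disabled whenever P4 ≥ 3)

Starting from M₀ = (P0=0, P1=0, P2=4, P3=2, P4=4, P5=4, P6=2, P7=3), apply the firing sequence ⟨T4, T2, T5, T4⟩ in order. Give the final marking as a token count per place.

(P0=0, P1=2, P2=4, P3=2, P4=2, P5=6, P6=7, P7=1)

step 1: fire T4:  (P0=0, P1=0, P2=4, P3=2, P4=4, P5=4, P6=2, P7=3) → (P0=0, P1=0, P2=4, P3=2, P4=4, P5=5, P6=4, P7=3)
step 2: fire T2:  (P0=0, P1=0, P2=4, P3=2, P4=4, P5=5, P6=4, P7=3) → (P0=1, P1=0, P2=4, P3=2, P4=2, P5=8, P6=3, P7=2)
step 3: fire T5:  (P0=1, P1=0, P2=4, P3=2, P4=2, P5=8, P6=3, P7=2) → (P0=0, P1=2, P2=4, P3=2, P4=2, P5=5, P6=5, P7=1)
step 4: fire T4:  (P0=0, P1=2, P2=4, P3=2, P4=2, P5=5, P6=5, P7=1) → (P0=0, P1=2, P2=4, P3=2, P4=2, P5=6, P6=7, P7=1)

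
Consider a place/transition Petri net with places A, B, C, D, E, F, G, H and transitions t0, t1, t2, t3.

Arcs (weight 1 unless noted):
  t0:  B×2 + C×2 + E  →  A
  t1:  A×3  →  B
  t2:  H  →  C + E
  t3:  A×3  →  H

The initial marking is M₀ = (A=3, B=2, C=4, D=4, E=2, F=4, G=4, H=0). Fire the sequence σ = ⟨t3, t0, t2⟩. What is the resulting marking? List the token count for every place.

(A=1, B=0, C=3, D=4, E=2, F=4, G=4, H=0)

step 1: fire t3:  (A=3, B=2, C=4, D=4, E=2, F=4, G=4, H=0) → (A=0, B=2, C=4, D=4, E=2, F=4, G=4, H=1)
step 2: fire t0:  (A=0, B=2, C=4, D=4, E=2, F=4, G=4, H=1) → (A=1, B=0, C=2, D=4, E=1, F=4, G=4, H=1)
step 3: fire t2:  (A=1, B=0, C=2, D=4, E=1, F=4, G=4, H=1) → (A=1, B=0, C=3, D=4, E=2, F=4, G=4, H=0)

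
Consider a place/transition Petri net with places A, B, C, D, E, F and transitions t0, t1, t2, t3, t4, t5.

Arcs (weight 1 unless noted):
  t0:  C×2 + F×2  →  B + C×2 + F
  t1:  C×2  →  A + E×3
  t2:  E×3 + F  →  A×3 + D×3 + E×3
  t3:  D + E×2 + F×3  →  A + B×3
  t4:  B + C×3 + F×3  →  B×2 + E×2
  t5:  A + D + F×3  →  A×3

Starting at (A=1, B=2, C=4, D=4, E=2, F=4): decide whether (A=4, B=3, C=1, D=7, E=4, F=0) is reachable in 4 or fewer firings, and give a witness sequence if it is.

step 1: fire t4:  (A=1, B=2, C=4, D=4, E=2, F=4) → (A=1, B=3, C=1, D=4, E=4, F=1)
step 2: fire t2:  (A=1, B=3, C=1, D=4, E=4, F=1) → (A=4, B=3, C=1, D=7, E=4, F=0)

YES — reachable via ⟨t4, t2⟩ (2 firings)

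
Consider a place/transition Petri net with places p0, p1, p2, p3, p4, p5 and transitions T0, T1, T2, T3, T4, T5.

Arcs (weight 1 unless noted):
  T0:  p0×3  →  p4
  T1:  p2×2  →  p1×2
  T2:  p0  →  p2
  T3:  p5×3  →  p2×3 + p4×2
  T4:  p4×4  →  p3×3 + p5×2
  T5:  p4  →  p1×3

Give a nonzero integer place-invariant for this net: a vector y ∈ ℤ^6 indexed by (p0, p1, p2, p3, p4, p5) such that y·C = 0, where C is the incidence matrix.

Incidence matrix C (rows=places, cols=transitions):
       T0   T1   T2   T3   T4   T5
   p0  -3    0   -1    0    0    0
   p1   0    2    0    0    0    3
   p2   0   -2    1    3    0    0
   p3   0    0    0    0    3    0
   p4   1    0    0    2   -4   -1
   p5   0    0    0   -3    2    0

Candidate y = [1, 1, 1, 2, 3, 3]; check y·C column-wise:
  col T0: 1·-3 + 1·0 + 1·0 + 2·0 + 3·1 + 3·0 = 0
  col T1: 1·0 + 1·2 + 1·-2 + 2·0 + 3·0 + 3·0 = 0
  col T2: 1·-1 + 1·0 + 1·1 + 2·0 + 3·0 + 3·0 = 0
  col T3: 1·0 + 1·0 + 1·3 + 2·0 + 3·2 + 3·-3 = 0
  col T4: 1·0 + 1·0 + 1·0 + 2·3 + 3·-4 + 3·2 = 0
  col T5: 1·0 + 1·3 + 1·0 + 2·0 + 3·-1 + 3·0 = 0

y = (p0:1, p1:1, p2:1, p3:2, p4:3, p5:3)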